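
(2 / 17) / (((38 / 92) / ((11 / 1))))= 1012 / 323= 3.13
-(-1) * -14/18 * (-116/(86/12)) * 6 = 3248/43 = 75.53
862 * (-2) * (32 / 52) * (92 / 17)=-1268864 / 221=-5741.47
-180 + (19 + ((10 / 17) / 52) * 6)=-35566 / 221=-160.93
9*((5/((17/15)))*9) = 6075/17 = 357.35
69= 69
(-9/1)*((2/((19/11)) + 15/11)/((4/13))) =-61659/836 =-73.75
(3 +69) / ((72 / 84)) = 84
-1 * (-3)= 3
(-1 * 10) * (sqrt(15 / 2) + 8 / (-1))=80 - 5 * sqrt(30)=52.61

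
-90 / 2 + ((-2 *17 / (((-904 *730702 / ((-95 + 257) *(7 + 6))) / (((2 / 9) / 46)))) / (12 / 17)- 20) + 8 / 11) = -10741278356707 / 167120315824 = -64.27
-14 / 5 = -2.80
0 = 0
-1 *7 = -7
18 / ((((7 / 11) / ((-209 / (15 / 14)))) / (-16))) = 441408 / 5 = 88281.60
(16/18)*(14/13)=112/117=0.96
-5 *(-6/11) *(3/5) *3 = 54/11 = 4.91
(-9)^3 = -729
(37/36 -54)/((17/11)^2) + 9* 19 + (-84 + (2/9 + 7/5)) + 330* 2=726.44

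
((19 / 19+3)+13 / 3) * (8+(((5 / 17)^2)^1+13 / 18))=1145575 / 15606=73.41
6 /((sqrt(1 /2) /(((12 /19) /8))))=9 * sqrt(2) /19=0.67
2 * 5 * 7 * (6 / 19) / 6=70 / 19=3.68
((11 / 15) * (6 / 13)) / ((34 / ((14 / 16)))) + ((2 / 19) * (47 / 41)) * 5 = 4214783 / 6886360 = 0.61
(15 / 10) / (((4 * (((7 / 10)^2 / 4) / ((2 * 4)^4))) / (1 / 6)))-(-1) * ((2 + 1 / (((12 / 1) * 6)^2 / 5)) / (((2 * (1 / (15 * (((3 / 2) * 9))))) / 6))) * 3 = 35979665 / 6272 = 5736.55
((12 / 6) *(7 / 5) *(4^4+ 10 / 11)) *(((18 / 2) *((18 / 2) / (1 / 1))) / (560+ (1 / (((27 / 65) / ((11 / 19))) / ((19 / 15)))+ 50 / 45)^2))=21025931724 / 205064695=102.53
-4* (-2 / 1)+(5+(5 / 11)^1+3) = 181 / 11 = 16.45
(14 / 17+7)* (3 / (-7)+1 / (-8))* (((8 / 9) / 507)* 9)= -589 / 8619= -0.07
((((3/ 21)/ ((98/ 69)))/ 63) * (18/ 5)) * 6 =414/ 12005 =0.03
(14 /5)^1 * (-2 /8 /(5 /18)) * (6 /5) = -378 /125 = -3.02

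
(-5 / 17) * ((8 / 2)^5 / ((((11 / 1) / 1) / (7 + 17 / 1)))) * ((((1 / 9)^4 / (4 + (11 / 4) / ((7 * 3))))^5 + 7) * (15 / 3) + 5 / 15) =-33116403269135903392755363940679680 / 1426326515359765149258640076211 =-23217.97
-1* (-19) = 19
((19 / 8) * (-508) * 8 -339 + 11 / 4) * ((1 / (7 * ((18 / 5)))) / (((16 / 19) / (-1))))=3795535 / 8064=470.68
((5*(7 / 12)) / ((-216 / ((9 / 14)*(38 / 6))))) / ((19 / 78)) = -65 / 288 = -0.23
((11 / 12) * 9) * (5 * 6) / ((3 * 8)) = 165 / 16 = 10.31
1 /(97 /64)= 64 /97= 0.66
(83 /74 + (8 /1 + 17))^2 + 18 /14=26204707 /38332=683.62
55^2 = 3025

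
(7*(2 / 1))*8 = 112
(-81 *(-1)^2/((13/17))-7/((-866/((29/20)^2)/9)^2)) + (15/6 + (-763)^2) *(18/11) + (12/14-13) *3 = 114407818039432724673/120112952960000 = 952501.92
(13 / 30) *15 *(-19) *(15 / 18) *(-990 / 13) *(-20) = -156750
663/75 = 221/25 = 8.84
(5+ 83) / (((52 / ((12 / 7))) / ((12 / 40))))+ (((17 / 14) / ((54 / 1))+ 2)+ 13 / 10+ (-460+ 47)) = -4017757 / 9828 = -408.81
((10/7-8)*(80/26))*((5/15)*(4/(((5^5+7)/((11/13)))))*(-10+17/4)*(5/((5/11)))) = 1280180/2778867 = 0.46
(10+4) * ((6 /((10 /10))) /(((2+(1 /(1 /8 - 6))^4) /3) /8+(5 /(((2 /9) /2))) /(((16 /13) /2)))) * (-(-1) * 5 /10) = 1639572816 /2857867871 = 0.57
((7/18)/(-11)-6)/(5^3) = -239/4950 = -0.05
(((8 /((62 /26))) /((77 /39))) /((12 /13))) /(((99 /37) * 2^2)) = 81289 /472626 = 0.17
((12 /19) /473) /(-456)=-1 /341506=-0.00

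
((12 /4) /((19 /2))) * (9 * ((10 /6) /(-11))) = -90 /209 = -0.43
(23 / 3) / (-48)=-23 / 144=-0.16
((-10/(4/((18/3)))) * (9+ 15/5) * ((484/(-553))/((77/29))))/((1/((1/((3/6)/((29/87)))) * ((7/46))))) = 76560/12719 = 6.02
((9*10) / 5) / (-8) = -9 / 4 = -2.25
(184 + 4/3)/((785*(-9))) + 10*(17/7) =3599258/148365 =24.26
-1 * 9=-9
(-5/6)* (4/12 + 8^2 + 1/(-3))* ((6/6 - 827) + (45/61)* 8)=43738.58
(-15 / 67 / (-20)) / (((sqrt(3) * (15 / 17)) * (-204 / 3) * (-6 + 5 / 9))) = 3 * sqrt(3) / 262640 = 0.00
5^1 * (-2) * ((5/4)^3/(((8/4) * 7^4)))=-625/153664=-0.00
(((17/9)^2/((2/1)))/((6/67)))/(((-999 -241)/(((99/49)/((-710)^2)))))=-212993/3307944528000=-0.00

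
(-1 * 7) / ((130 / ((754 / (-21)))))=29 / 15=1.93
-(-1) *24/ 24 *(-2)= -2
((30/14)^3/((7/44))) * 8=1188000/2401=494.79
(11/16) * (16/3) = 11/3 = 3.67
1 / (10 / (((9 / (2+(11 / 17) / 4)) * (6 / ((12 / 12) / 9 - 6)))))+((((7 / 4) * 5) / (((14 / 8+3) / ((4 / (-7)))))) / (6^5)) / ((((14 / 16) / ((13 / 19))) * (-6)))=-2898949129 / 6834498930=-0.42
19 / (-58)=-0.33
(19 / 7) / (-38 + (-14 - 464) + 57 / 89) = -1691 / 321069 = -0.01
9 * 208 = 1872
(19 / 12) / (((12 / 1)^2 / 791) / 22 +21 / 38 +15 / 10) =3141061 / 4088484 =0.77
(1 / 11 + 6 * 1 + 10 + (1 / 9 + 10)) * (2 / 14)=2594 / 693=3.74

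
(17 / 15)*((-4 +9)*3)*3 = 51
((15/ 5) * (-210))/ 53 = -630/ 53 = -11.89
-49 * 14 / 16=-343 / 8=-42.88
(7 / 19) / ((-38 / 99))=-0.96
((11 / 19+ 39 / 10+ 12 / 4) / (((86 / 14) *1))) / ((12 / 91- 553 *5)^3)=-7495770737 / 130127624557057464590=-0.00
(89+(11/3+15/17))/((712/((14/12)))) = 33397/217872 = 0.15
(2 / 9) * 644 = 1288 / 9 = 143.11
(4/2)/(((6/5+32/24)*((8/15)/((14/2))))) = 10.36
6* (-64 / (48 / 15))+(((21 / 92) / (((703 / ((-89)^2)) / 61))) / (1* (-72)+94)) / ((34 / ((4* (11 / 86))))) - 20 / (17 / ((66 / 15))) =-11826078607 / 94556312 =-125.07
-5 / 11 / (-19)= 5 / 209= 0.02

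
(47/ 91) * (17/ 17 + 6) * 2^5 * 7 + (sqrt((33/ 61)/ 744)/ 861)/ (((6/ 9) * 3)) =sqrt(41602)/ 13025208 + 10528/ 13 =809.85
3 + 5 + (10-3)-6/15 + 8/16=151/10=15.10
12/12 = 1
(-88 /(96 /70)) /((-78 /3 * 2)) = 385 /312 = 1.23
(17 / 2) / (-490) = -17 / 980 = -0.02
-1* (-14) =14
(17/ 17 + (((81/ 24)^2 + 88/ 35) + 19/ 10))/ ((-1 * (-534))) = 37643/ 1196160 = 0.03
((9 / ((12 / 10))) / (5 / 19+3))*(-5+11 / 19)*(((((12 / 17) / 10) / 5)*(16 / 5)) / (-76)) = 1512 / 250325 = 0.01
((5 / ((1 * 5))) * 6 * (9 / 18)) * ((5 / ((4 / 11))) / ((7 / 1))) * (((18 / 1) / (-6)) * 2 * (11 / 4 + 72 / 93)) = -216315 / 1736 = -124.61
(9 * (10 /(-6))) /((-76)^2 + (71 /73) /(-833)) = -304045 /117077571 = -0.00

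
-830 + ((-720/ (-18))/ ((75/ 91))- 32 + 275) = -8077/ 15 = -538.47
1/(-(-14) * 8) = 1/112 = 0.01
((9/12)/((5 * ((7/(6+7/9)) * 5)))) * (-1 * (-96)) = 488/175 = 2.79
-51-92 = -143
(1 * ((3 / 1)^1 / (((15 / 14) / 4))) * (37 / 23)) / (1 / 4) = 8288 / 115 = 72.07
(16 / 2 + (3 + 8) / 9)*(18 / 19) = 166 / 19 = 8.74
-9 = -9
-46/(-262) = 23/131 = 0.18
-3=-3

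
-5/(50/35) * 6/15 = -1.40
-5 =-5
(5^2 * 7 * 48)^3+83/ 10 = 592704000008.30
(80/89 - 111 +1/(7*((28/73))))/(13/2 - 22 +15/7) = 1914107/233002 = 8.21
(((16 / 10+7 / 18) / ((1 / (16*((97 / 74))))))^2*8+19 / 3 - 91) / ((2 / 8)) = 153415709528 / 2772225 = 55340.28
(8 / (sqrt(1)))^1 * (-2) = -16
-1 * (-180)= 180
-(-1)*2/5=2/5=0.40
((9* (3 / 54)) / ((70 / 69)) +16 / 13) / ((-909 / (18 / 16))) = -3137 / 1470560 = -0.00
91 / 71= 1.28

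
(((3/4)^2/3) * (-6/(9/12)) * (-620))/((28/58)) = 13485/7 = 1926.43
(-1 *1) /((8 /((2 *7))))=-1.75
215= 215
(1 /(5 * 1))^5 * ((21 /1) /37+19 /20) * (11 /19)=12353 /43937500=0.00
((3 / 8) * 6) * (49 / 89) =441 / 356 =1.24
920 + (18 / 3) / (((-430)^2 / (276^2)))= 42641264 / 46225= 922.47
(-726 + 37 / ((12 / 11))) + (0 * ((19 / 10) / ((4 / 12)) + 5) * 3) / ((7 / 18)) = -8305 / 12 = -692.08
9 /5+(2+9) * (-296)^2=4818889 /5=963777.80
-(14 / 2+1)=-8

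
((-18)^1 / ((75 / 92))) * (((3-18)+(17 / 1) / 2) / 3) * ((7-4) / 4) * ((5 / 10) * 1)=897 / 50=17.94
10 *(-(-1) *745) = 7450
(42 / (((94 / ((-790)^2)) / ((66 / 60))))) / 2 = 7208355 / 47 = 153369.26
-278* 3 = -834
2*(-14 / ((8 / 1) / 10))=-35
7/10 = 0.70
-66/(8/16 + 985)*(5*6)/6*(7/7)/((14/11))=-1210/4599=-0.26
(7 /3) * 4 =9.33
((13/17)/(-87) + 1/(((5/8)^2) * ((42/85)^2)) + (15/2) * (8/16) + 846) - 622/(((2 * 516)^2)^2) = 11785407278795553541/13700354122377216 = 860.23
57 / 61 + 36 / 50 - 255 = -386352 / 1525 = -253.35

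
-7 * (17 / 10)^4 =-584647 / 10000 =-58.46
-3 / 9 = -0.33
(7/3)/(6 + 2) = 7/24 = 0.29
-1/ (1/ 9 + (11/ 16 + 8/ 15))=-0.75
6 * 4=24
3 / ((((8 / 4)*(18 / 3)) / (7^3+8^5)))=33111 / 4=8277.75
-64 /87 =-0.74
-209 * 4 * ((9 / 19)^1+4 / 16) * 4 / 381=-6.35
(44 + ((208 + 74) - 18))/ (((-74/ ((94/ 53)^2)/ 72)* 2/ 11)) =-538854624/ 103933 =-5184.63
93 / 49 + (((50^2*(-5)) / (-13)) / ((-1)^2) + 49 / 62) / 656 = 87178661 / 25908064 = 3.36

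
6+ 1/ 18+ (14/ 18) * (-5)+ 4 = 37/ 6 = 6.17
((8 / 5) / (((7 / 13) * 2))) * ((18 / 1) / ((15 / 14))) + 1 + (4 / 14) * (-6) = 4243 / 175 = 24.25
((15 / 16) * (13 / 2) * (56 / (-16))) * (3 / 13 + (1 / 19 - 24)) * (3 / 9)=168.61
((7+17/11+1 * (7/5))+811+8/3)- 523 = 49601/165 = 300.61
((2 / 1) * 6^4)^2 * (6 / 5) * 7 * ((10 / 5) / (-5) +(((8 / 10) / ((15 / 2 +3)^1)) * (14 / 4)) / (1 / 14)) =188116992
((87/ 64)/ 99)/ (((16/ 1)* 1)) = 29/ 33792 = 0.00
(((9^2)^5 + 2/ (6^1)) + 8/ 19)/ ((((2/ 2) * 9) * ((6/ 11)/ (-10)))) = -10931069099500/ 1539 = -7102708966.54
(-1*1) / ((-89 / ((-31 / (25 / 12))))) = -372 / 2225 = -0.17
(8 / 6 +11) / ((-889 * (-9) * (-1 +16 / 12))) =37 / 8001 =0.00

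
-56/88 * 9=-63/11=-5.73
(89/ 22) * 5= 445/ 22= 20.23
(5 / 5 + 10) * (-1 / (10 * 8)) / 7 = -11 / 560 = -0.02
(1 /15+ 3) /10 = 23 /75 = 0.31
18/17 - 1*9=-135/17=-7.94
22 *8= 176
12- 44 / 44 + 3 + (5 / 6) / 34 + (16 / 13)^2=535733 / 34476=15.54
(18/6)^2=9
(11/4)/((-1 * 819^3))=-11/2197413036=-0.00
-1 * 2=-2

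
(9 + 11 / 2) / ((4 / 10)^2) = 725 / 8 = 90.62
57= 57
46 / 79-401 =-31633 / 79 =-400.42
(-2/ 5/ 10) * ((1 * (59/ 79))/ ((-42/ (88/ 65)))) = 2596/ 2695875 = 0.00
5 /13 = 0.38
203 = 203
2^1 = 2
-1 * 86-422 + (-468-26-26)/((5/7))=-1236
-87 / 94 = -0.93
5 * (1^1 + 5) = 30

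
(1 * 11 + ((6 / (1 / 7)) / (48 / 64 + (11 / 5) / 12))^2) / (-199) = -2036 / 199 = -10.23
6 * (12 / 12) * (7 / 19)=2.21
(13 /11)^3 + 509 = 679676 /1331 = 510.65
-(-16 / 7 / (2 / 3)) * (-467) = -11208 / 7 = -1601.14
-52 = -52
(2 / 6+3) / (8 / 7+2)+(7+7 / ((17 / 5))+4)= 7921 / 561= 14.12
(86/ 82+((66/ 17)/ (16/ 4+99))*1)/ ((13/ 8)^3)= 0.25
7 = 7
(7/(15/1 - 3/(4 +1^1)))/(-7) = -0.07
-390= -390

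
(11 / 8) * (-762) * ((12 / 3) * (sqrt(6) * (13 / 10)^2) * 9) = -6374511 * sqrt(6) / 100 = -156142.99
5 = 5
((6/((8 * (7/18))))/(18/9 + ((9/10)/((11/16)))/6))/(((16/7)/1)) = 1485/3904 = 0.38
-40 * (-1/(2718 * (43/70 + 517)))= 1400/49240647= 0.00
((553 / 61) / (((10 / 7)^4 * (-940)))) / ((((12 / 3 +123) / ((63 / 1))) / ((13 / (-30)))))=362476569 / 728218000000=0.00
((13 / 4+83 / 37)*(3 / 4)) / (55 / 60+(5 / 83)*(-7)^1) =607311 / 72964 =8.32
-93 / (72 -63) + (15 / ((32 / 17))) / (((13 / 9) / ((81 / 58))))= -190283 / 72384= -2.63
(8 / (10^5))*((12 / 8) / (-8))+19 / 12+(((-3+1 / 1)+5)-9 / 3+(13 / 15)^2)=2.33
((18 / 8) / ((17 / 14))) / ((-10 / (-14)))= 441 / 170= 2.59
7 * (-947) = -6629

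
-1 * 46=-46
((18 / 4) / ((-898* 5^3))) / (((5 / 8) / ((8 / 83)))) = -144 / 23291875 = -0.00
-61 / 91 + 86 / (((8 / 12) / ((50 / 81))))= 194003 / 2457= 78.96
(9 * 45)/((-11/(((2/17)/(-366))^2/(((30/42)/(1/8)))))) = -63/94632472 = -0.00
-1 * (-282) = 282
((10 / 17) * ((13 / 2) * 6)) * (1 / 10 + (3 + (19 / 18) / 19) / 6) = 4277 / 306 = 13.98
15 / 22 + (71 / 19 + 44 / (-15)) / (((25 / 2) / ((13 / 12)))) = 176686 / 235125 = 0.75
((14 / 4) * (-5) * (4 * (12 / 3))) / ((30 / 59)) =-1652 / 3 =-550.67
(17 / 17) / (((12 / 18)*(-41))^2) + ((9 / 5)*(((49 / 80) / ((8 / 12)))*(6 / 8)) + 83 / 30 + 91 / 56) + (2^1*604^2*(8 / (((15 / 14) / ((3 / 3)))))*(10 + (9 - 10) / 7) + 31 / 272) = 53700920.95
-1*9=-9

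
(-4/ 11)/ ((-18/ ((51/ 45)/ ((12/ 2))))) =17/ 4455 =0.00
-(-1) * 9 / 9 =1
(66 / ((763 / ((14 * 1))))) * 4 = 528 / 109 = 4.84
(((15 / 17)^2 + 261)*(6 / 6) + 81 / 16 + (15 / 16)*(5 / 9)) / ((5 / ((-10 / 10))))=-927211 / 17340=-53.47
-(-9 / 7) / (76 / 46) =207 / 266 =0.78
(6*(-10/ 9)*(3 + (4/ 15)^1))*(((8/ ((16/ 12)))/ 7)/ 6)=-28/ 9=-3.11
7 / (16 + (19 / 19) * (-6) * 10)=-7 / 44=-0.16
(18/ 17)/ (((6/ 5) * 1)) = 15/ 17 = 0.88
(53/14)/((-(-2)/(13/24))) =1.03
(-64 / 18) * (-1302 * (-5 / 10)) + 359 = -5867 / 3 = -1955.67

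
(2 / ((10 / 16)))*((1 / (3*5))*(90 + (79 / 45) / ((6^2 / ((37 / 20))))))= 2918923 / 151875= 19.22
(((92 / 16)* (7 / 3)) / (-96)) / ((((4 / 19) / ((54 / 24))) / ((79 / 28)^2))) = -2727317 / 229376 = -11.89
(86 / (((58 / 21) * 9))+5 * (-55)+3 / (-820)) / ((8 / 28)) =-135603587 / 142680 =-950.40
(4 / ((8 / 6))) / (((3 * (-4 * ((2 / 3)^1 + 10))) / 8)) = -3 / 16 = -0.19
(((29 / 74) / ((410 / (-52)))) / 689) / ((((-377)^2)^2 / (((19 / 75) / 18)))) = -19 / 378035535954345750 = -0.00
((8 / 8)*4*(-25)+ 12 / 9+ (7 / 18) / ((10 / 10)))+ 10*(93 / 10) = -95 / 18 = -5.28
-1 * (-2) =2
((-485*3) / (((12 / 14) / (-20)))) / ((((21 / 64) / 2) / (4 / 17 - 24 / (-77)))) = 444492800 / 3927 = 113188.90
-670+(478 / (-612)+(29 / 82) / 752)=-6328541051 / 9434592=-670.78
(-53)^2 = 2809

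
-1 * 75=-75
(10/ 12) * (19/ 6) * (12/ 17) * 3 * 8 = 760/ 17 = 44.71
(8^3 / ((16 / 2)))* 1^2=64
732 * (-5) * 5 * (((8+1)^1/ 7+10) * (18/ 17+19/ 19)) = -7228500/ 17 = -425205.88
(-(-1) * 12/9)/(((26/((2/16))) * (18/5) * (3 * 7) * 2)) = 5/117936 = 0.00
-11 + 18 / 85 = -917 / 85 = -10.79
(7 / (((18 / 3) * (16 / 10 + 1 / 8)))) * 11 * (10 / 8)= 1925 / 207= 9.30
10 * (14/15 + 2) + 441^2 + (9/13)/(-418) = 3170907427/16302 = 194510.33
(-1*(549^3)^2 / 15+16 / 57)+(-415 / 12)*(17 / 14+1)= -29132361784115607559 / 15960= -1825335951385689.70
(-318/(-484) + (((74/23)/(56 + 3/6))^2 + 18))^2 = 930446874678355562089/2672119337690832964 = 348.21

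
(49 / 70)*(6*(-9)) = -189 / 5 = -37.80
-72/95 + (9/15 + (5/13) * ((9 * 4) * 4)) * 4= 275628/1235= 223.18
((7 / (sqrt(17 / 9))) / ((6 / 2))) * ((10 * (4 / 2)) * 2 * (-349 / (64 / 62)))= -378665 * sqrt(17) / 68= -22959.94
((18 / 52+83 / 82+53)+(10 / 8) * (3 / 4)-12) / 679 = 369227 / 5790512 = 0.06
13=13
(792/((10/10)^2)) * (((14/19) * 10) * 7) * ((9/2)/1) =3492720/19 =183827.37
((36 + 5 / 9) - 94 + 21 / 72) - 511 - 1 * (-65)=-36227 / 72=-503.15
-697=-697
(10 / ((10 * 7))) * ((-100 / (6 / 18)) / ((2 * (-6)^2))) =-0.60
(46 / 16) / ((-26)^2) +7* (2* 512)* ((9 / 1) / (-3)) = -116293609 / 5408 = -21504.00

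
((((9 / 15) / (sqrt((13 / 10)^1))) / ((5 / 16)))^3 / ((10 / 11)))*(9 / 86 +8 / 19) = 522491904*sqrt(130) / 2157390625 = 2.76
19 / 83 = 0.23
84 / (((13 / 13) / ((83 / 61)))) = 6972 / 61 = 114.30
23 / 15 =1.53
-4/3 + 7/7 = -1/3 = -0.33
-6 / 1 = -6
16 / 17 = 0.94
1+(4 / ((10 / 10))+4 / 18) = 5.22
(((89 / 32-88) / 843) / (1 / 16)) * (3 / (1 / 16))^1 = -21816 / 281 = -77.64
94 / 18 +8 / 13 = 683 / 117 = 5.84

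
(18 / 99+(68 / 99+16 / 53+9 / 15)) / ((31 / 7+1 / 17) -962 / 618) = 569349907 / 942422415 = 0.60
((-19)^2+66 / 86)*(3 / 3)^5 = 15556 / 43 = 361.77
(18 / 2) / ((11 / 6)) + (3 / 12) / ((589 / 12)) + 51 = 55.91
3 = 3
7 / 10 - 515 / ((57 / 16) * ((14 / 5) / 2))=-409207 / 3990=-102.56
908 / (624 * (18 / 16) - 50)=227 / 163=1.39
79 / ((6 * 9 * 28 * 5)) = 79 / 7560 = 0.01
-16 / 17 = -0.94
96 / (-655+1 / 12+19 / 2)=-1152 / 7745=-0.15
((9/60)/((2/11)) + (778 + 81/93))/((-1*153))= -966823/189720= -5.10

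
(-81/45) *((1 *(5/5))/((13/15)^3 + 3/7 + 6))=-42525/167254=-0.25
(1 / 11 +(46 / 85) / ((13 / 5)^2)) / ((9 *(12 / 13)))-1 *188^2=-3093163703 / 87516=-35343.98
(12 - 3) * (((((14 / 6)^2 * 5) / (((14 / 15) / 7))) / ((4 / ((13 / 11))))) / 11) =47775 / 968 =49.35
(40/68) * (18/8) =45/34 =1.32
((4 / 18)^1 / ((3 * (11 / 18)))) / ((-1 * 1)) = -4 / 33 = -0.12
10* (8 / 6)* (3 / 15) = 8 / 3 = 2.67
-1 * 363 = -363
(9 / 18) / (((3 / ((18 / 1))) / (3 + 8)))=33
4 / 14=2 / 7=0.29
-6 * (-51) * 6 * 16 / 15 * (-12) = -117504 / 5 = -23500.80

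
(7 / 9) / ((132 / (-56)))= -98 / 297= -0.33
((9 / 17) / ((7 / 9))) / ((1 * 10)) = 81 / 1190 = 0.07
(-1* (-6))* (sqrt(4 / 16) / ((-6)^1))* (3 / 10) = -3 / 20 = -0.15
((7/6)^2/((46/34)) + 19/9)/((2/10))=12905/828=15.59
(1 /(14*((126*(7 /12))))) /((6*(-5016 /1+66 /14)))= -1 /30939678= -0.00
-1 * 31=-31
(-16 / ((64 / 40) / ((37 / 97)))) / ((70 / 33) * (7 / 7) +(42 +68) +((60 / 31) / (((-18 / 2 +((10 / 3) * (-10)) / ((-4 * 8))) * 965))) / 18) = -6976507065 / 205067000242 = -0.03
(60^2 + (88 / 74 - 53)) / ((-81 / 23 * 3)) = -335501 / 999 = -335.84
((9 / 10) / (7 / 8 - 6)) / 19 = -36 / 3895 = -0.01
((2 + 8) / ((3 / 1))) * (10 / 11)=100 / 33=3.03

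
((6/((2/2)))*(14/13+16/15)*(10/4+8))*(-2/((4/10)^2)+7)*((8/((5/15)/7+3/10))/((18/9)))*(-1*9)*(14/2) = 538445.66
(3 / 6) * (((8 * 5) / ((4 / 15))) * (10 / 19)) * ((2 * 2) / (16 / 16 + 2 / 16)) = 8000 / 57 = 140.35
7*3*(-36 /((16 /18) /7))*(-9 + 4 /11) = 1131165 /22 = 51416.59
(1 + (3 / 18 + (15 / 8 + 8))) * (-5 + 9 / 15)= -583 / 12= -48.58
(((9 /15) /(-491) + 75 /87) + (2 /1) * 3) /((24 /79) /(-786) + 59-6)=5055051842 /39049959135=0.13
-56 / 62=-28 / 31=-0.90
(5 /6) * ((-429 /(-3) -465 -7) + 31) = -745 /3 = -248.33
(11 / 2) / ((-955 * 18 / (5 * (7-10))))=11 / 2292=0.00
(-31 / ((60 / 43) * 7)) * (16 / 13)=-5332 / 1365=-3.91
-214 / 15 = -14.27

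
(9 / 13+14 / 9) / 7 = 263 / 819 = 0.32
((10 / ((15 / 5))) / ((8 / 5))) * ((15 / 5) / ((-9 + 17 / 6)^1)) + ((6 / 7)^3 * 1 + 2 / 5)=2059 / 126910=0.02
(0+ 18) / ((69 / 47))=282 / 23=12.26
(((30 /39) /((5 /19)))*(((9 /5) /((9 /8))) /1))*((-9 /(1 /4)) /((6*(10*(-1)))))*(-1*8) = -7296 /325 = -22.45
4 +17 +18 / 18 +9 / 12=91 / 4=22.75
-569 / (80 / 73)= -41537 / 80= -519.21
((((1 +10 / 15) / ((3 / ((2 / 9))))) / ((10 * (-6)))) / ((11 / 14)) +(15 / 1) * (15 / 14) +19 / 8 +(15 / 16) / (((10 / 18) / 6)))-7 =403574 / 18711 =21.57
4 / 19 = 0.21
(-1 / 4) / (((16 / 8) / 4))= -1 / 2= -0.50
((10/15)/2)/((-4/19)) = -19/12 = -1.58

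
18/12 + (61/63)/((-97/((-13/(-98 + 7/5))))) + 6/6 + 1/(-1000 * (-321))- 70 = -21318448163629/315822591000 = -67.50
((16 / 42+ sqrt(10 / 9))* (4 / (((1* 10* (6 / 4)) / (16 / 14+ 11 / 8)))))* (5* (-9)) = -141* sqrt(10) / 14- 564 / 49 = -43.36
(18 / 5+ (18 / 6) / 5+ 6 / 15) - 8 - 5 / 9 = -178 / 45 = -3.96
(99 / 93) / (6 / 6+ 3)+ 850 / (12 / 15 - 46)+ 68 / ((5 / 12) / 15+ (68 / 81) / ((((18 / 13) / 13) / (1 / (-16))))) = -6261062093 / 37986532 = -164.82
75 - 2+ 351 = 424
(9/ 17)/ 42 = 3/ 238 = 0.01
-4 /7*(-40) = 160 /7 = 22.86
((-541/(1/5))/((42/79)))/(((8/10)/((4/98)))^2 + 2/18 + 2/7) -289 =-366108431/1211354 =-302.23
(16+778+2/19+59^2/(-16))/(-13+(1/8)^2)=-233692/5263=-44.40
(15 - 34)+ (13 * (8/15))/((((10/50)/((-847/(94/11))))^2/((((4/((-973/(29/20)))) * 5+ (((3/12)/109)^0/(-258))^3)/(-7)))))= 1216998390452959/168291830844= 7231.48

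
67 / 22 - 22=-417 / 22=-18.95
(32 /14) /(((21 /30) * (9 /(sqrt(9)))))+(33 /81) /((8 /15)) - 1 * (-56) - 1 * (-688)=2631367 /3528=745.85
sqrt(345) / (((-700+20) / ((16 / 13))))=-0.03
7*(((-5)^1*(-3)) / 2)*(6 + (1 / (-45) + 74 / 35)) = 2549 / 6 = 424.83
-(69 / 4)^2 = -4761 / 16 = -297.56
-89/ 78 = -1.14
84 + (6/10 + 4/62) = 13123/155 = 84.66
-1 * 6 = -6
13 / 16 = 0.81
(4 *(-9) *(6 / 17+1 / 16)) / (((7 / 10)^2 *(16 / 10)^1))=-127125 / 6664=-19.08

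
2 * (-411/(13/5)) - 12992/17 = -238766/221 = -1080.39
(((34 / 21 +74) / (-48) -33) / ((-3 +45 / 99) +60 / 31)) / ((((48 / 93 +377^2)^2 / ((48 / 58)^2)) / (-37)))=-105644576081 / 1485693867800799475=-0.00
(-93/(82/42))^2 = 2269.01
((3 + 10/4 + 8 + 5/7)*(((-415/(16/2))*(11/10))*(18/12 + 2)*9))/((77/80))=-743265/28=-26545.18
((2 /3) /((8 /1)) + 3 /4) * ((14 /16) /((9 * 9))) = 35 /3888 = 0.01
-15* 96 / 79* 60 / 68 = -21600 / 1343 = -16.08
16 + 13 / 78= 97 / 6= 16.17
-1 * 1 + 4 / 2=1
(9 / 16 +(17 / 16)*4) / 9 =77 / 144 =0.53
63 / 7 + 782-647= 144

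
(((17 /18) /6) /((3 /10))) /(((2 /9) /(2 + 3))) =11.81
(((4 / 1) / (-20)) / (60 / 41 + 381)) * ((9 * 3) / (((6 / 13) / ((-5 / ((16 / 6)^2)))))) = 14391 / 669056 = 0.02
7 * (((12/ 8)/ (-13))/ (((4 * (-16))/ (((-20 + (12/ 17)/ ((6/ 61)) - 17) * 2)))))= -819/ 1088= -0.75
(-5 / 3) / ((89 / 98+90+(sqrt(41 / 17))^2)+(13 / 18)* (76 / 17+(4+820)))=-24990 / 10370747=-0.00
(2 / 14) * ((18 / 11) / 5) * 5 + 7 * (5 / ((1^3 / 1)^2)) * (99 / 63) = 4253 / 77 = 55.23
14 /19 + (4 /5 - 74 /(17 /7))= -46728 /1615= -28.93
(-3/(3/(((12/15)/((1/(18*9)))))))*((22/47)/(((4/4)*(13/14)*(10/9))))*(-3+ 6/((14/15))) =-3079296/15275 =-201.59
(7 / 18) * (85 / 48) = 595 / 864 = 0.69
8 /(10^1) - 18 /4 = -37 /10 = -3.70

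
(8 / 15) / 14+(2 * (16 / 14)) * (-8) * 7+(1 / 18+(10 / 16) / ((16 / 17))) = -5130409 / 40320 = -127.24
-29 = -29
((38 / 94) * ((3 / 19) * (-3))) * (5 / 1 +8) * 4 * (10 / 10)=-468 / 47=-9.96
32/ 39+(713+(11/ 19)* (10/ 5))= 529799/ 741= 714.98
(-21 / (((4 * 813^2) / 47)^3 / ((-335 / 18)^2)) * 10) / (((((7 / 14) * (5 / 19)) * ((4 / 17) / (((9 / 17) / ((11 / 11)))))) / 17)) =-26344123291675 / 221770866626022304512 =-0.00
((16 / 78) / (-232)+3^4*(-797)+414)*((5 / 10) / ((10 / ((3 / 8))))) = -36272867 / 30160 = -1202.68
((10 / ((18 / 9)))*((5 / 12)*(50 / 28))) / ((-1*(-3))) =625 / 504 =1.24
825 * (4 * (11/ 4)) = 9075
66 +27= 93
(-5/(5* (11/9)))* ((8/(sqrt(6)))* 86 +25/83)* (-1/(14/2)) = 225/6391 +1032* sqrt(6)/77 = 32.86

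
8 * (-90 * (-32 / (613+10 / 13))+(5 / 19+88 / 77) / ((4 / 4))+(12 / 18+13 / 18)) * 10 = 5720753960 / 9550863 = 598.98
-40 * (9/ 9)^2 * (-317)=12680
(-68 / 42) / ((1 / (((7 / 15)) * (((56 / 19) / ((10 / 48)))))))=-15232 / 1425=-10.69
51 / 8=6.38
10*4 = 40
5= 5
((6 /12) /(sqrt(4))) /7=1 /28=0.04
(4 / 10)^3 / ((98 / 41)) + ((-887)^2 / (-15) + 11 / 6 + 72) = -1924869691 / 36750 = -52377.41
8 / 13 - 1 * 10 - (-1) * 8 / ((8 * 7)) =-841 / 91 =-9.24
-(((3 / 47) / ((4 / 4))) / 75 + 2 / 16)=-1183 / 9400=-0.13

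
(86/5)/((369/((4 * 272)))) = 93568/1845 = 50.71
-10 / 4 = -5 / 2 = -2.50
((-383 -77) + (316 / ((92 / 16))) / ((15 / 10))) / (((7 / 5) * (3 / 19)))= -2775140 / 1449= -1915.21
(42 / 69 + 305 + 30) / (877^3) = 7719 / 15514101059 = 0.00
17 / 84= 0.20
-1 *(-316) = 316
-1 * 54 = -54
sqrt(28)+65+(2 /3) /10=2 * sqrt(7)+976 /15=70.36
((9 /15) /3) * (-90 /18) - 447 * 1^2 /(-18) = 143 /6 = 23.83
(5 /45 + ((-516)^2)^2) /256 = 638030317825 /2304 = 276922881.00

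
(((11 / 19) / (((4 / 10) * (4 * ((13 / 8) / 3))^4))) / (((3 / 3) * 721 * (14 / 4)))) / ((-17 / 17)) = -71280 / 2738799973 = -0.00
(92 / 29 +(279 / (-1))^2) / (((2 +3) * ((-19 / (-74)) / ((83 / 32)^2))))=575416104533 / 1410560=407934.51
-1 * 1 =-1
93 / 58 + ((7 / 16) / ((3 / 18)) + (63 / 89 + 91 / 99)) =11969543 / 2044152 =5.86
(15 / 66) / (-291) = -5 / 6402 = -0.00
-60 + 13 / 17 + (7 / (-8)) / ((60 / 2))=-241799 / 4080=-59.26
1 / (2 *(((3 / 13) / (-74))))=-160.33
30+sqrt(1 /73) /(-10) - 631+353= -248 - sqrt(73) /730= -248.01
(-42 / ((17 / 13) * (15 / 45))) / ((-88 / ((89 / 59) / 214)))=0.01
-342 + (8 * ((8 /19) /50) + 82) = -259.93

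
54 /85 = 0.64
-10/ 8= -5/ 4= -1.25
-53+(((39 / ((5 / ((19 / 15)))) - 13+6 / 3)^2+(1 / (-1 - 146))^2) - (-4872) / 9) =6612188956 / 13505625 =489.59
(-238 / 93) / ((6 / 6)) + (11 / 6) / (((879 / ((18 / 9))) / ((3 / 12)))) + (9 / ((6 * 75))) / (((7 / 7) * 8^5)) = -342616801453 / 133934284800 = -2.56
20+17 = 37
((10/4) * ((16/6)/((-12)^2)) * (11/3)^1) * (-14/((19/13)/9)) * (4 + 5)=-5005/38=-131.71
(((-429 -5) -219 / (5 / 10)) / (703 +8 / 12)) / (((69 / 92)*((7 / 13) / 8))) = -362752 / 14777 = -24.55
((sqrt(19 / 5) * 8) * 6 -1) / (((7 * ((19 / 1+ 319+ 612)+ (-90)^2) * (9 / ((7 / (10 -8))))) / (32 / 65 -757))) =16391 / 3529500 -65564 * sqrt(95) / 1470625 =-0.43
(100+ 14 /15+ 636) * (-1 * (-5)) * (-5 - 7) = -44216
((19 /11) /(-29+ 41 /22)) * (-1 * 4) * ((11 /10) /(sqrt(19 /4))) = 88 * sqrt(19) /2985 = 0.13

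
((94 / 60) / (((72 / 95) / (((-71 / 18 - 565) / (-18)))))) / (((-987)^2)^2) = 3971 / 57677101828416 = 0.00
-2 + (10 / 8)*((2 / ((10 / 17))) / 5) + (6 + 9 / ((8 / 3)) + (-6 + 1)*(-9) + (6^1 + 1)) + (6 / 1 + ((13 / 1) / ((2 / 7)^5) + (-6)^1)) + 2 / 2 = 1102251 / 160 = 6889.07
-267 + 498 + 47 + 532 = 810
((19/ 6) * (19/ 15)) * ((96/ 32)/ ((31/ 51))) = 6137/ 310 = 19.80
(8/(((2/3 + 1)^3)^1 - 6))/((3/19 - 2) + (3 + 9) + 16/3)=-12312/32671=-0.38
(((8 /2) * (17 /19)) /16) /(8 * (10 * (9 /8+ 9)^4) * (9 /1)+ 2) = 1088 /36804956183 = 0.00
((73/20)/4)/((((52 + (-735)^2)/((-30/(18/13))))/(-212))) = 50297/6483324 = 0.01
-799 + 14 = -785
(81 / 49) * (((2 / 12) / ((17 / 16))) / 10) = 108 / 4165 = 0.03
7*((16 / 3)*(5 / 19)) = 560 / 57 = 9.82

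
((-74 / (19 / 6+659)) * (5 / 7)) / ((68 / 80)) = -0.09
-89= -89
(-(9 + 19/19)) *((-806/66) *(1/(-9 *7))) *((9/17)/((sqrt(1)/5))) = -20150/3927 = -5.13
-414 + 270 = -144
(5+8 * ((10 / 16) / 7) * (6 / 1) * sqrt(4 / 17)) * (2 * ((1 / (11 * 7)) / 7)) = 120 * sqrt(17) / 64141+10 / 539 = 0.03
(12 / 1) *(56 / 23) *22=14784 / 23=642.78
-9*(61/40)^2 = -33489/1600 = -20.93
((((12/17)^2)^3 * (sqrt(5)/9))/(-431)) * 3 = -0.00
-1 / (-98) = 1 / 98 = 0.01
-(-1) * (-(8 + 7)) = -15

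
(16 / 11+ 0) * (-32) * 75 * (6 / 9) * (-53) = 1356800 / 11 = 123345.45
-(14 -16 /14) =-12.86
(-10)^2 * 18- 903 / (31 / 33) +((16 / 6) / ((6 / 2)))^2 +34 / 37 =78083779 / 92907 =840.45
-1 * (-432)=432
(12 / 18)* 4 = 8 / 3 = 2.67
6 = 6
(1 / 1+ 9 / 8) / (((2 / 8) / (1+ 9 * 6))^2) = 102850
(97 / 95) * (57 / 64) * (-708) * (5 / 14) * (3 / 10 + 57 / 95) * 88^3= -4936018824 / 35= -141029109.26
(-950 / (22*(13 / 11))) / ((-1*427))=475 / 5551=0.09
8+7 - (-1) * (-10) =5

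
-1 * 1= -1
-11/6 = -1.83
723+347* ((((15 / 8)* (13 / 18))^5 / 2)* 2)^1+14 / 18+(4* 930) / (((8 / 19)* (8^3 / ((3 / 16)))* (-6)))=2303.36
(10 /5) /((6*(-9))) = -1 /27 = -0.04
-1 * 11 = -11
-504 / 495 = -1.02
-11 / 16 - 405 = -6491 / 16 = -405.69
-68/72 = -17/18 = -0.94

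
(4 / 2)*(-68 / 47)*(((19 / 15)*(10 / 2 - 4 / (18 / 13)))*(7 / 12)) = -85918 / 19035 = -4.51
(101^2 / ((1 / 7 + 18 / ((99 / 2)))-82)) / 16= -785477 / 100400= -7.82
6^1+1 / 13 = 79 / 13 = 6.08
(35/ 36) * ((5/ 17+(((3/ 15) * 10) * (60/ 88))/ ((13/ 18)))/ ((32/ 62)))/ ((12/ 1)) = 5755925/ 16803072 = 0.34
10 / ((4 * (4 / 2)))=5 / 4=1.25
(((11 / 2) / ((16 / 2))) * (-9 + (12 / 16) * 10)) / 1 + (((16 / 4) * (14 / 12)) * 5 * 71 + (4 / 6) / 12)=476839 / 288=1655.69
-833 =-833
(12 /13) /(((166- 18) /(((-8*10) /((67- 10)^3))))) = -80 /29692611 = -0.00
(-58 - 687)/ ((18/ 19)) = -14155/ 18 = -786.39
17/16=1.06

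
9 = 9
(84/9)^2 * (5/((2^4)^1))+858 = 7967/9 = 885.22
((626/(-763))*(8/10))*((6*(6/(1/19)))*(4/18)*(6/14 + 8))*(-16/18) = 179646976/240345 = 747.45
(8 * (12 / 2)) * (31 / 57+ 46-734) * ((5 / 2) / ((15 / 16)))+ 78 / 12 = -87987.89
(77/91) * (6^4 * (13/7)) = 14256/7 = 2036.57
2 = 2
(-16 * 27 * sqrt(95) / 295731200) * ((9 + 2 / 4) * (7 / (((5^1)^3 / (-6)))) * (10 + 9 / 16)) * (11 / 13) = 81081 * sqrt(95) / 1945600000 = 0.00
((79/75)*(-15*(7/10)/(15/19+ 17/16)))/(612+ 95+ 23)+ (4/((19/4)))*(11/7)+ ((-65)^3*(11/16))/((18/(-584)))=6125664.51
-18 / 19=-0.95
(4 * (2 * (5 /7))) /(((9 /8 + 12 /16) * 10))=32 /105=0.30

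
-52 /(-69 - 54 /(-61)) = 3172 /4155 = 0.76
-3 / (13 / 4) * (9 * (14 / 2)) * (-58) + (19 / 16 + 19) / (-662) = 464433817 / 137696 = 3372.89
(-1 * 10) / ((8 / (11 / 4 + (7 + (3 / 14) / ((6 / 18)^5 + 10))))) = -3325605 / 272272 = -12.21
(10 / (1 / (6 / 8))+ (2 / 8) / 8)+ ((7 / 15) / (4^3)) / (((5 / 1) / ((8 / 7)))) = 18079 / 2400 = 7.53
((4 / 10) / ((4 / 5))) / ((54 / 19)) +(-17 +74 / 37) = -1601 / 108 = -14.82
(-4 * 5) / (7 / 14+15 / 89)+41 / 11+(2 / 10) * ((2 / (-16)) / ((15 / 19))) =-20593471 / 785400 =-26.22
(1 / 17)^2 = 1 / 289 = 0.00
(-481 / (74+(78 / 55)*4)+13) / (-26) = -2347 / 8764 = -0.27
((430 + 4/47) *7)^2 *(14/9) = 31144841784/2209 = 14099068.26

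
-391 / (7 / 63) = -3519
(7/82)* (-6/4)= -21/164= -0.13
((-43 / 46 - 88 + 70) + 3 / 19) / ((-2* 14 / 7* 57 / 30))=82055 / 33212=2.47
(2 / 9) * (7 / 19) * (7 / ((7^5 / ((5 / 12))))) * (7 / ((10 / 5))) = 5 / 100548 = 0.00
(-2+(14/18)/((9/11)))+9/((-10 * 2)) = -2429/1620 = -1.50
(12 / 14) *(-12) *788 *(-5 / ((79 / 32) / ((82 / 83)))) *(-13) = -210830.13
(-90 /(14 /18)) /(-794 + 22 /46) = 18630 /127757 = 0.15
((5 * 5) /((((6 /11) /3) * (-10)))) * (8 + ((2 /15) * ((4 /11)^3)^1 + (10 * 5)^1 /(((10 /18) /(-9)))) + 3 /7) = 112022719 /10164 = 11021.52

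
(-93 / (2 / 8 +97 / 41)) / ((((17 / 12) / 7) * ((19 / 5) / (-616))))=119575680 / 4199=28477.18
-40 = -40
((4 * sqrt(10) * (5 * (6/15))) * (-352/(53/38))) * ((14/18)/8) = -93632 * sqrt(10)/477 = -620.73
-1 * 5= -5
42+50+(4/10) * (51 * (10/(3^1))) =160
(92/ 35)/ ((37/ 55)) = 1012/ 259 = 3.91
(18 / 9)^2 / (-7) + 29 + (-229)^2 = 367286 / 7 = 52469.43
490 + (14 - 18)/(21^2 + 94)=489.99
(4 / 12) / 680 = 1 / 2040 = 0.00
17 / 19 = 0.89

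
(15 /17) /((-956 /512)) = -1920 /4063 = -0.47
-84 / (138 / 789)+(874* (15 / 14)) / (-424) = -482.47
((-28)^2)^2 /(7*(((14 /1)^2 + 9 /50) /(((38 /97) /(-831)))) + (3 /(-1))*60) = -1167846400 /5535060441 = -0.21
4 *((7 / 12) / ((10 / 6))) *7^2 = 343 / 5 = 68.60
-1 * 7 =-7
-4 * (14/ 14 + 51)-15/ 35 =-1459/ 7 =-208.43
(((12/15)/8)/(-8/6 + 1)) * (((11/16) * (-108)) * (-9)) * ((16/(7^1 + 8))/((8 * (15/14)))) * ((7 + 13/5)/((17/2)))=-28.18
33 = 33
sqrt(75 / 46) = 1.28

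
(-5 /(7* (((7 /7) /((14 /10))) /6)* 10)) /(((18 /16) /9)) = -24 /5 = -4.80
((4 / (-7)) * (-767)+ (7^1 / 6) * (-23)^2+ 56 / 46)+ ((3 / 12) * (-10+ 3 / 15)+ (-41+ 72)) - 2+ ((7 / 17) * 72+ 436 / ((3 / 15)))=540754591 / 164220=3292.87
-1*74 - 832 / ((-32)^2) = -74.81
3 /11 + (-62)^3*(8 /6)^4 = -671131405 /891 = -753233.90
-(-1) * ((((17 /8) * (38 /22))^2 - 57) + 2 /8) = -335143 /7744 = -43.28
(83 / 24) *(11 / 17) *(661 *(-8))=-603493 / 51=-11833.20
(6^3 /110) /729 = 4 /1485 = 0.00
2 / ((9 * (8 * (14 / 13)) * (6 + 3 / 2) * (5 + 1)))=13 / 22680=0.00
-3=-3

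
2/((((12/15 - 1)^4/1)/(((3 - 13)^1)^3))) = -1250000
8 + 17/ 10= 97/ 10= 9.70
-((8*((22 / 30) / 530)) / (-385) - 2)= 278254 / 139125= 2.00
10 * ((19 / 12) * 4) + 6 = 69.33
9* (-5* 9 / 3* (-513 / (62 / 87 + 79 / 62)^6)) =1705755523661763622112249280 / 1515093323025424648306969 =1125.84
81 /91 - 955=-86824 /91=-954.11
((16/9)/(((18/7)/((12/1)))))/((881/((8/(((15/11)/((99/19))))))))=216832/753255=0.29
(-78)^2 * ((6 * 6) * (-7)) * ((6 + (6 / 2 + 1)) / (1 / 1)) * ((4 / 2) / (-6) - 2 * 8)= 250417440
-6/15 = -2/5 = -0.40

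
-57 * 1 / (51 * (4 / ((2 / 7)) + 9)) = -0.05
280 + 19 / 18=5059 / 18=281.06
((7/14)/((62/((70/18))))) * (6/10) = 7/372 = 0.02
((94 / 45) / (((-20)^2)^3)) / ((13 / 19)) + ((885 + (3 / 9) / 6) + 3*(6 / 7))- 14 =114480080006251 / 131040000000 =873.63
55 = 55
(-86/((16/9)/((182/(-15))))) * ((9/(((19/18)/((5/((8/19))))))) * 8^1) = 950859/2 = 475429.50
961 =961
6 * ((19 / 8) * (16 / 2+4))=171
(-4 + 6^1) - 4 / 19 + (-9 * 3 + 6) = -365 / 19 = -19.21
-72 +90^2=8028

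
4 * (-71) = -284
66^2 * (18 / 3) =26136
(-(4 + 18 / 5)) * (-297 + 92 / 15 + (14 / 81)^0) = 165224 / 75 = 2202.99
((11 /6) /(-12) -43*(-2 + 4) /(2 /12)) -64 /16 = -37451 /72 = -520.15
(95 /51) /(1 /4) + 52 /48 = 1741 /204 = 8.53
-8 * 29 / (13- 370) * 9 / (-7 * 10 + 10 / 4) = -464 / 5355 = -0.09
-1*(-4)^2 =-16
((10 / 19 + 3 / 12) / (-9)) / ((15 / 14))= -413 / 5130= -0.08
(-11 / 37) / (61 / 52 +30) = -572 / 59977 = -0.01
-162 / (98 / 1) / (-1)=81 / 49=1.65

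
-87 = -87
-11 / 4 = -2.75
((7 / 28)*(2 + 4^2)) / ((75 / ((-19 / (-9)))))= 19 / 150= 0.13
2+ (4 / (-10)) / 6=29 / 15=1.93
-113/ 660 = -0.17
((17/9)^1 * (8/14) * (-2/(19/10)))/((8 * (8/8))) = -170/1197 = -0.14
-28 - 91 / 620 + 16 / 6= -47393 / 1860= -25.48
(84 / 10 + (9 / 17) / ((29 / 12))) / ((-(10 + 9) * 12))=-3541 / 93670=-0.04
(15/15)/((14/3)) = 3/14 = 0.21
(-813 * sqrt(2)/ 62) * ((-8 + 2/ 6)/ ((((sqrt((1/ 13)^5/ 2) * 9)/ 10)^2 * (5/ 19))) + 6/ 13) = 11432489991301 * sqrt(2)/ 32643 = 495297074.33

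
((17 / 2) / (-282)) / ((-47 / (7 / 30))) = 119 / 795240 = 0.00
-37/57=-0.65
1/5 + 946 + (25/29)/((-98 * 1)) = 13445377/14210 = 946.19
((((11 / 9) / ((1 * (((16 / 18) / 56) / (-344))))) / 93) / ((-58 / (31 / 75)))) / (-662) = -6622 / 2159775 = -0.00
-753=-753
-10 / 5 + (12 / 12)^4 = -1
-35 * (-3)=105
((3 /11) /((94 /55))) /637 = 0.00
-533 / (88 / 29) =-15457 / 88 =-175.65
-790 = -790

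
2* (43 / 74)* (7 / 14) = 43 / 74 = 0.58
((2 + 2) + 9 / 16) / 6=73 / 96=0.76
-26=-26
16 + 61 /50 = 861 /50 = 17.22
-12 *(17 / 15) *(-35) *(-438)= -208488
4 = 4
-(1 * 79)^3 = -493039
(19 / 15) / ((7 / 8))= 152 / 105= 1.45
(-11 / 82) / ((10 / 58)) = -319 / 410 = -0.78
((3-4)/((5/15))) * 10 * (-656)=19680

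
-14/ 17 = -0.82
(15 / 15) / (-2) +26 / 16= 9 / 8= 1.12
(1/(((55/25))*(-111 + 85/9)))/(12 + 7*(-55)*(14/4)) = 45/13427117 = 0.00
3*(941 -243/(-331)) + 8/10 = 4677034/1655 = 2826.00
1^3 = 1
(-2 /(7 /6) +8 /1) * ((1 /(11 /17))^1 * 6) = 408 /7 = 58.29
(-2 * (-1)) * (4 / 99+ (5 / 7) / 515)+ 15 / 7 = 22703 / 10197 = 2.23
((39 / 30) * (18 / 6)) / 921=13 / 3070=0.00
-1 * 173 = -173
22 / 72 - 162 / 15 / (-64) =683 / 1440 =0.47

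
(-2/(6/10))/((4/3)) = -5/2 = -2.50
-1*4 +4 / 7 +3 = -3 / 7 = -0.43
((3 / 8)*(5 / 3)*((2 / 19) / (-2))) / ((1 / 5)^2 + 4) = -125 / 15352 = -0.01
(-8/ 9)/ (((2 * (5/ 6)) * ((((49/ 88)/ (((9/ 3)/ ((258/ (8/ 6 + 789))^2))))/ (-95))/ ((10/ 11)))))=17089788640/ 7338681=2328.73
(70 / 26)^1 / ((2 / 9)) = 315 / 26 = 12.12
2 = 2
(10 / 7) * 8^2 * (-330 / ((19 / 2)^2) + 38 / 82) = -30247040 / 103607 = -291.94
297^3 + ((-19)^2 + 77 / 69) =1807692023 / 69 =26198435.12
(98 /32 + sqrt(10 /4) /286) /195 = sqrt(10) /111540 + 49 /3120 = 0.02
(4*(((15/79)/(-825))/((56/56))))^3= -64/82029363625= -0.00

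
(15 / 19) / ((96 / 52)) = 65 / 152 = 0.43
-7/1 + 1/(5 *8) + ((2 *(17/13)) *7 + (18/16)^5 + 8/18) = 260302897/19169280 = 13.58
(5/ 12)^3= 125/ 1728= 0.07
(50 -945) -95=-990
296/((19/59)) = 17464/19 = 919.16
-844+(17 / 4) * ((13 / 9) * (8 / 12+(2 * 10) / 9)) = -133855 / 162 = -826.27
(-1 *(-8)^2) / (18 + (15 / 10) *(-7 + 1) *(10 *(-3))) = -0.22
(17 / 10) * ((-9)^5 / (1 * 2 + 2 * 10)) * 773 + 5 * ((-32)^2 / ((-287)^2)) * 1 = -63915287725021 / 18121180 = -3527104.07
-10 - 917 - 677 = -1604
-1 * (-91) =91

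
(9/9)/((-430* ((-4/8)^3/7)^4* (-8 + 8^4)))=-87808/15695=-5.59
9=9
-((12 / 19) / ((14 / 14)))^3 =-1728 / 6859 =-0.25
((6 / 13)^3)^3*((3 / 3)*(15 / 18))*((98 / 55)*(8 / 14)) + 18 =2099784934350 / 116649493103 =18.00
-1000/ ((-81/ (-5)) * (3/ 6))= -10000/ 81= -123.46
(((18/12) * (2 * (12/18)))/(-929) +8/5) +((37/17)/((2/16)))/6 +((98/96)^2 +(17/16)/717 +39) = 1936860250699/43482551040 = 44.54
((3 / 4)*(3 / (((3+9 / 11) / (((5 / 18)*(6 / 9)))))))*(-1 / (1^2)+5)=55 / 126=0.44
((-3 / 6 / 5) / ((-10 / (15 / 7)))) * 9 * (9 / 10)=243 / 1400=0.17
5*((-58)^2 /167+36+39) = 79445 /167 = 475.72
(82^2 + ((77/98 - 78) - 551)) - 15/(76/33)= 3239493/532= 6089.27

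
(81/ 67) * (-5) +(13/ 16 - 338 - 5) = -373305/ 1072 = -348.23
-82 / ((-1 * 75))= 82 / 75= 1.09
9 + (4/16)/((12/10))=221/24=9.21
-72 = -72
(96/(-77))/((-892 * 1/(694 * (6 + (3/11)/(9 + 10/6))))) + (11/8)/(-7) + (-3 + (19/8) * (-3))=-3382165/755524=-4.48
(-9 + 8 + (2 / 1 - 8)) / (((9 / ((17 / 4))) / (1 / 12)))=-119 / 432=-0.28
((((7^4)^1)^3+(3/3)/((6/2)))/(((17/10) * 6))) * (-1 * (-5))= 1038096540100/153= 6784944706.54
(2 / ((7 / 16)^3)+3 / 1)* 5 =46105 / 343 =134.42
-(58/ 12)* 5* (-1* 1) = 145/ 6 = 24.17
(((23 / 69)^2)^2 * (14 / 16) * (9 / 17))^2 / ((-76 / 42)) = -343 / 18976896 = -0.00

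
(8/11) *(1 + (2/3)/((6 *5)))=368/495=0.74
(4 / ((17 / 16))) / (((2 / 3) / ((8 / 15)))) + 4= 596 / 85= 7.01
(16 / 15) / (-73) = -16 / 1095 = -0.01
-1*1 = -1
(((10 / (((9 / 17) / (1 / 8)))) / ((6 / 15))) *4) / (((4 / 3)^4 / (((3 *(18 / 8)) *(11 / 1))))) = 1136025 / 2048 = 554.70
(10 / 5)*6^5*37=575424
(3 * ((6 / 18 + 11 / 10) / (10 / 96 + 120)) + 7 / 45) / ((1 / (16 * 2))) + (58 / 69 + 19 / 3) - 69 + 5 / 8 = -2629086941 / 47734200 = -55.08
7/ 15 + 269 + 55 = 4867/ 15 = 324.47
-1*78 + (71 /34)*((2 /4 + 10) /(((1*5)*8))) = -210669 /2720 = -77.45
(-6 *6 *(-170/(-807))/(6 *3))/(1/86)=-29240/807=-36.23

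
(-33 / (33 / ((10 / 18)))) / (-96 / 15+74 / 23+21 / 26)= 14950 / 63909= 0.23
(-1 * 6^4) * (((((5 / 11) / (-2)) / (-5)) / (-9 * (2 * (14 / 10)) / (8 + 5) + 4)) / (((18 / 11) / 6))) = -7020 / 67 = -104.78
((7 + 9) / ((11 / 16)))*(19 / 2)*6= 14592 / 11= 1326.55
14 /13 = 1.08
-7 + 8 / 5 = -27 / 5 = -5.40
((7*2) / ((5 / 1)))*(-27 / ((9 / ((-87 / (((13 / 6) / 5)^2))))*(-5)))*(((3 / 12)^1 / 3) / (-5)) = 12.97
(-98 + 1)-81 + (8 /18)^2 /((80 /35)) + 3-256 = -34904 /81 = -430.91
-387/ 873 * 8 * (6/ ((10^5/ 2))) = -129/ 303125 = -0.00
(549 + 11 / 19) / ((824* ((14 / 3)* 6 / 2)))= 5221 / 109592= 0.05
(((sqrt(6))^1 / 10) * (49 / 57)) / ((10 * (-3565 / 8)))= -98 * sqrt(6) / 5080125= -0.00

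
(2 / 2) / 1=1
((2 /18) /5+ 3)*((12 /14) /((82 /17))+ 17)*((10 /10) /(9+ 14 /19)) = 2547824 /477855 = 5.33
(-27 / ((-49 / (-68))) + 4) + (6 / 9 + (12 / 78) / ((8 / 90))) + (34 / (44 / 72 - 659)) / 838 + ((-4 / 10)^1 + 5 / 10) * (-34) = -467302730933 / 13556003370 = -34.47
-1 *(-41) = 41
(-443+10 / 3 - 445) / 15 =-2654 / 45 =-58.98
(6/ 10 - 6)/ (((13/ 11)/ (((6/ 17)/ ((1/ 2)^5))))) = -57024/ 1105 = -51.61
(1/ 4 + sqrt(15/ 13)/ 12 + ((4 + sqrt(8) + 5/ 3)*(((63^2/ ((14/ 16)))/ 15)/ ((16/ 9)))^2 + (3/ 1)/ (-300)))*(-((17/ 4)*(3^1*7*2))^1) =-5853358791/ 200 - 1032944157*sqrt(2)/ 100 - 119*sqrt(195)/ 104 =-43874846.29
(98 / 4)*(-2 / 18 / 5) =-49 / 90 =-0.54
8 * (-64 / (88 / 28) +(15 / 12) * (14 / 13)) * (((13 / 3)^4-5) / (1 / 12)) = -816749248 / 1287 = -634614.80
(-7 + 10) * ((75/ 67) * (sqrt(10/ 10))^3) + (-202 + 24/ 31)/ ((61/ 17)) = -6679607/ 126697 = -52.72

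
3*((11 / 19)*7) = 231 / 19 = 12.16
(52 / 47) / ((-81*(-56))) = 13 / 53298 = 0.00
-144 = -144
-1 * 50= -50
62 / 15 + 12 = 242 / 15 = 16.13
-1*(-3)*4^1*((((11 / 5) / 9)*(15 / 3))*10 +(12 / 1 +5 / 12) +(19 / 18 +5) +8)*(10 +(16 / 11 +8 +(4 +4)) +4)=481978 / 33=14605.39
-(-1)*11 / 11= 1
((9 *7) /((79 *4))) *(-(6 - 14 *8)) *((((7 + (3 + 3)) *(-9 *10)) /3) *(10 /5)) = -1302210 /79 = -16483.67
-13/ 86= -0.15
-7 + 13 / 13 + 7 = 1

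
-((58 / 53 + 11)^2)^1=-410881 / 2809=-146.27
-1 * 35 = -35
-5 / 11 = -0.45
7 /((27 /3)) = 7 /9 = 0.78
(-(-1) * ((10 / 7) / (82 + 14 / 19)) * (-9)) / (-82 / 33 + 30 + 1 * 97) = -9405 / 7535906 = -0.00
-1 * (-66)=66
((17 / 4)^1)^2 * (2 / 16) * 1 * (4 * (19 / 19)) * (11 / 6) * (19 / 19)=3179 / 192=16.56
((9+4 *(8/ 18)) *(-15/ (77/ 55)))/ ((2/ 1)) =-2425/ 42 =-57.74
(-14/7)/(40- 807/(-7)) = -14/1087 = -0.01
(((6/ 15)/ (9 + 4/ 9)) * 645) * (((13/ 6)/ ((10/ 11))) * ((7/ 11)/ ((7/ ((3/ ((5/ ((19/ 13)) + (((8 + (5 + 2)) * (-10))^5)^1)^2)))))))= 0.00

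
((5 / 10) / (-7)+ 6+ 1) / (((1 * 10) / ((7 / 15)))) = 97 / 300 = 0.32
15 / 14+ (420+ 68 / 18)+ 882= 164663 / 126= 1306.85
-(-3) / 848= 3 / 848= 0.00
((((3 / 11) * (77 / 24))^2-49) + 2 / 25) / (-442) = 77047 / 707200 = 0.11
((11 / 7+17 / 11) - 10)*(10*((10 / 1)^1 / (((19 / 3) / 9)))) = -1431000 / 1463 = -978.13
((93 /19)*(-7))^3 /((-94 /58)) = 8000939079 /322373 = 24818.89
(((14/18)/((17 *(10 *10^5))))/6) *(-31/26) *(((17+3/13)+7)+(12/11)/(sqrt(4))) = -256277/1137708000000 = -0.00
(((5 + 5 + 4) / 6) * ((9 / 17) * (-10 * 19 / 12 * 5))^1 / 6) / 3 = -3325 / 612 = -5.43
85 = 85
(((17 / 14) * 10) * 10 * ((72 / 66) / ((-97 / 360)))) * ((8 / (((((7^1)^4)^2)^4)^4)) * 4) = -117504000 / 11112495068918961756754125419925572296812372320429193356791883840690226858896635166421384230044962161744967866669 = -0.00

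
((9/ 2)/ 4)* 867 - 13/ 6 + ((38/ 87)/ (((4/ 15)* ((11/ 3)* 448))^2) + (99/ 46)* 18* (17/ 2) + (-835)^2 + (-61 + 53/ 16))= 271535182862981309/ 388757225472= 698469.80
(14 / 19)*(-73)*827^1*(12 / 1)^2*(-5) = 608539680 / 19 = 32028404.21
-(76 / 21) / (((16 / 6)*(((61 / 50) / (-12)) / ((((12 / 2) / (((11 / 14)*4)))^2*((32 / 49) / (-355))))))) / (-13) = 328320 / 47688641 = 0.01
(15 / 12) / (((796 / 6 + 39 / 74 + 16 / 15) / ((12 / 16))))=8325 / 1192232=0.01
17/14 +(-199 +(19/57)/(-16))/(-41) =2039/336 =6.07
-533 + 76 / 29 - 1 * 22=-16019 / 29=-552.38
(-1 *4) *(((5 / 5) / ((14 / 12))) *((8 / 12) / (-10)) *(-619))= -4952 / 35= -141.49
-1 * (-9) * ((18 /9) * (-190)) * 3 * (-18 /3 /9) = 6840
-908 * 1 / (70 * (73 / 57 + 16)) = -25878 / 34475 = -0.75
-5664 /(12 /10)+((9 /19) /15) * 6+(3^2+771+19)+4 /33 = -12291361 /3135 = -3920.69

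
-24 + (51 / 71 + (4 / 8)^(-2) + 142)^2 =108392905 / 5041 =21502.26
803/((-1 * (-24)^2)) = -803/576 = -1.39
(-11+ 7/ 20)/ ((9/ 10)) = -71/ 6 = -11.83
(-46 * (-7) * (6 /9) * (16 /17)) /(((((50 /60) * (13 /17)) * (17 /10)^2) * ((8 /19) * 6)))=489440 /11271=43.42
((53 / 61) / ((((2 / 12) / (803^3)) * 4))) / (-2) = -82327278693 / 244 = -337406879.89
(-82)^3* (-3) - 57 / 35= 57893583 / 35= 1654102.37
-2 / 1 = -2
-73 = -73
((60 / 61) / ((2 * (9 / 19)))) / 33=0.03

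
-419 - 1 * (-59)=-360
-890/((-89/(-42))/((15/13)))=-6300/13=-484.62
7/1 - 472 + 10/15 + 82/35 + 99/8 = -377677/840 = -449.62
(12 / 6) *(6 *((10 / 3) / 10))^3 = 16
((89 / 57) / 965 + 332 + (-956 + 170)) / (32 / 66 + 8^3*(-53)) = 274693991 / 16418479120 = 0.02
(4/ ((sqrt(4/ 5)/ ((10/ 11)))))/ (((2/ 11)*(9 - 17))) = -5*sqrt(5)/ 4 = -2.80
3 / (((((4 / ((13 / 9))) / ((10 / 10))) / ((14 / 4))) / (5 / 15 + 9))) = 637 / 18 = 35.39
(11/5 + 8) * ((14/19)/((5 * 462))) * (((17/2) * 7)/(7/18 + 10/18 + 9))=18207/935275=0.02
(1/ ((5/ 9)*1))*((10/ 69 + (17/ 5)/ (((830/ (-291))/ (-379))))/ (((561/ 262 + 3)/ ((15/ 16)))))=50858325321/ 342856400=148.34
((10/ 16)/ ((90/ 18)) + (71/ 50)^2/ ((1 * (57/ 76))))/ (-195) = -42203/ 2925000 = -0.01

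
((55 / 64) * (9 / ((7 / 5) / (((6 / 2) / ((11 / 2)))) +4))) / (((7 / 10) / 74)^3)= 94024631250 / 67571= 1391493.85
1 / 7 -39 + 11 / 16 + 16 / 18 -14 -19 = -70843 / 1008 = -70.28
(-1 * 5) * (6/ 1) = -30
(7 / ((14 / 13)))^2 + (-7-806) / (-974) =83929 / 1948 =43.08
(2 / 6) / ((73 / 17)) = 17 / 219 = 0.08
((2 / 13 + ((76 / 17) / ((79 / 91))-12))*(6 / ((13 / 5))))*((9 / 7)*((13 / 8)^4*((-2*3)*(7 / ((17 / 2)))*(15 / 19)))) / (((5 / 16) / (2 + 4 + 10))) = 12003268095 / 433789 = 27670.75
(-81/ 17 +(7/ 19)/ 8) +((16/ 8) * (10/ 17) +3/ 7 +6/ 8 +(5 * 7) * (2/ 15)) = 2.30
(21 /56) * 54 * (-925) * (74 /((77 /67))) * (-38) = 3529042425 /77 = 45831719.81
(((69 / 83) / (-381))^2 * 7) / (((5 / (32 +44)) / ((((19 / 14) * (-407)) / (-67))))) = 155448766 / 37222748135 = 0.00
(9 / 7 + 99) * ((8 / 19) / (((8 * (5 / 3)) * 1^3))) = 2106 / 665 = 3.17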